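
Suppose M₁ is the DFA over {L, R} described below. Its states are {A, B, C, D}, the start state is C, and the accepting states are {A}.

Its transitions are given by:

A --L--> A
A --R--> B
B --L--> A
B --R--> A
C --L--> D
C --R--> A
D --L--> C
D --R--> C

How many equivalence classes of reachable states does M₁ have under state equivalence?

4

All states are reachable from the start state.
Initial partition by acceptance: {A} | {B,C,D}.
Split {B,C,D} by δ(·,L) → {C,D} and {B}.
On input R, block {C,D} splits into {C} and {D}.
No further refinement is possible. Final partition (4 blocks): {A} | {C} | {B} | {D}.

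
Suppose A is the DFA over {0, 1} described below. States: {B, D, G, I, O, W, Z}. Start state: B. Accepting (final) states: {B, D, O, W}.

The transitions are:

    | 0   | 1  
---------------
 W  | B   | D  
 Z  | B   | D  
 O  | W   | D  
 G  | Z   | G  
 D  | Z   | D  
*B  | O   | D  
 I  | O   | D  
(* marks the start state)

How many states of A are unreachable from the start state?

2

Starting at B and following transitions, the reachable set is {B, D, O, W, Z}. That leaves G, I unreachable — 2 in total.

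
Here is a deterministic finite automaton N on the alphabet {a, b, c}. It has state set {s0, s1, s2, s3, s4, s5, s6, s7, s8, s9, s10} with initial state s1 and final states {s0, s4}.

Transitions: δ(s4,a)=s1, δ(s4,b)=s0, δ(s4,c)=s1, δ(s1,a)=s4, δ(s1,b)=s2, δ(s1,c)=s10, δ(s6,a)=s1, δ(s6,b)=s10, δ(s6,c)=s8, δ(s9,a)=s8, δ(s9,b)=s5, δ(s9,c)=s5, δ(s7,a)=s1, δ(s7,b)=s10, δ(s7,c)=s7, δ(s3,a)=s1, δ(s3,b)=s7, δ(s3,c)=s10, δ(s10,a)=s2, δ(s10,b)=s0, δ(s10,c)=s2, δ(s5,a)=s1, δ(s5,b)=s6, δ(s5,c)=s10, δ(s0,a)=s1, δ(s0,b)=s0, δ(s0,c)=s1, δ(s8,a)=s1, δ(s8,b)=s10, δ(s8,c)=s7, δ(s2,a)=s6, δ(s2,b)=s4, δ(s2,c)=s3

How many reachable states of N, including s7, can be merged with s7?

First remove the unreachable states {s5,s9}; 9 states remain.
Initial partition by acceptance: {s0,s4} | {s1,s2,s3,s6,s7,s8,s10}.
On input a, block {s1,s2,s3,s6,s7,s8,s10} splits into {s2,s3,s6,s7,s8,s10} and {s1}.
Refine {s2,s3,s6,s7,s8,s10} on symbol a: members go to different blocks, giving {s3,s6,s7,s8} and {s2,s10}.
Refine {s3,s6,s7,s8} on symbol b: members go to different blocks, giving {s6,s7,s8} and {s3}.
On input a, block {s2,s10} splits into {s2} and {s10}.
Stable partition: {s0,s4} | {s6,s7,s8} | {s1} | {s2} | {s3} | {s10} — 6 equivalence classes.
State s7 belongs to the block {s6,s7,s8}, which has 3 states.

3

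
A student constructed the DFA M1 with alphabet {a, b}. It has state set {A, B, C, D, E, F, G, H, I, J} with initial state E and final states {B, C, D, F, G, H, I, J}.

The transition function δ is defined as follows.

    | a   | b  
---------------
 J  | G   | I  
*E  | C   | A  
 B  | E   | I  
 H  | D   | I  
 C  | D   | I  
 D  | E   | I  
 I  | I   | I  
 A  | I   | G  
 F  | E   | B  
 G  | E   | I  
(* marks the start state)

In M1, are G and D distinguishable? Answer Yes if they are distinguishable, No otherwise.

First remove the unreachable states {B,F,H,J}; 6 states remain.
Start with accepting vs non-accepting: {C,D,G,I} | {A,E}.
On input a, block {C,D,G,I} splits into {C,I} and {D,G}.
Refine {C,I} on symbol a: members go to different blocks, giving {C} and {I}.
Split {A,E} by δ(·,a) → {A} and {E}.
The partition is now stable with 5 blocks: {C} | {A} | {D,G} | {I} | {E}.
G and D lie in the same block of the stable partition, so they are equivalent — no string distinguishes them.

No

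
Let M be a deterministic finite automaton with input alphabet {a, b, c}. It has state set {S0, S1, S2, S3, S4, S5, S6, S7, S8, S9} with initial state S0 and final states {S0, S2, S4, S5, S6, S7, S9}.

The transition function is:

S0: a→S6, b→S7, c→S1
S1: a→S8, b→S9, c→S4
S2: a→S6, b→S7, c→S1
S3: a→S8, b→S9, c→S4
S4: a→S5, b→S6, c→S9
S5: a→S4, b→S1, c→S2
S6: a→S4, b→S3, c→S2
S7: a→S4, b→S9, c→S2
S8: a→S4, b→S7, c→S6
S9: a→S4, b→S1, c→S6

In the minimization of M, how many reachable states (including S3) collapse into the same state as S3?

2

Every state is reachable, so we keep all 10.
Initial partition by acceptance: {S0,S2,S4,S5,S6,S7,S9} | {S1,S3,S8}.
Refine {S0,S2,S4,S5,S6,S7,S9} on symbol b: members go to different blocks, giving {S0,S2,S4,S7} and {S5,S6,S9}.
Split {S0,S2,S4,S7} by δ(·,a) → {S0,S2,S4} and {S7}.
On input b, block {S0,S2,S4} splits into {S0,S2} and {S4}.
Refine {S1,S3,S8} on symbol a: members go to different blocks, giving {S1,S3} and {S8}.
On input c, block {S5,S6,S9} splits into {S5,S6} and {S9}.
The partition is now stable with 7 blocks: {S0,S2} | {S1,S3} | {S5,S6} | {S7} | {S4} | {S8} | {S9}.
The equivalence class containing S3 is {S1,S3}, of size 2.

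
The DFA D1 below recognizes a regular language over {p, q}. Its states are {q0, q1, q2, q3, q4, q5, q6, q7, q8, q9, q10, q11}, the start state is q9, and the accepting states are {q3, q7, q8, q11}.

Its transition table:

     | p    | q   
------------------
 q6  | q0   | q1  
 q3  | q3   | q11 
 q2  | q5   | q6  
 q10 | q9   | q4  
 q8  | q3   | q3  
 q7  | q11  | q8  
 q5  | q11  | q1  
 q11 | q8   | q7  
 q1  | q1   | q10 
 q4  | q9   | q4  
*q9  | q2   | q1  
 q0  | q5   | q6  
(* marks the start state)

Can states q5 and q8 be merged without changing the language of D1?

No

Every state is reachable, so we keep all 12.
Start with accepting vs non-accepting: {q3,q7,q8,q11} | {q0,q1,q2,q4,q5,q6,q9,q10}.
Refine {q0,q1,q2,q4,q5,q6,q9,q10} on symbol p: members go to different blocks, giving {q0,q1,q2,q4,q6,q9,q10} and {q5}.
Split {q0,q1,q2,q4,q6,q9,q10} by δ(·,p) → {q1,q4,q6,q9,q10} and {q0,q2}.
Split {q1,q4,q6,q9,q10} by δ(·,p) → {q1,q4,q10} and {q6,q9}.
Refine {q1,q4,q10} on symbol p: members go to different blocks, giving {q4,q10} and {q1}.
Stable partition: {q3,q7,q8,q11} | {q4,q10} | {q5} | {q0,q2} | {q6,q9} | {q1} — 6 equivalence classes.
q5 and q8 end up in different blocks, so they are distinguishable. For instance, the string 'ε' is accepted from only q8.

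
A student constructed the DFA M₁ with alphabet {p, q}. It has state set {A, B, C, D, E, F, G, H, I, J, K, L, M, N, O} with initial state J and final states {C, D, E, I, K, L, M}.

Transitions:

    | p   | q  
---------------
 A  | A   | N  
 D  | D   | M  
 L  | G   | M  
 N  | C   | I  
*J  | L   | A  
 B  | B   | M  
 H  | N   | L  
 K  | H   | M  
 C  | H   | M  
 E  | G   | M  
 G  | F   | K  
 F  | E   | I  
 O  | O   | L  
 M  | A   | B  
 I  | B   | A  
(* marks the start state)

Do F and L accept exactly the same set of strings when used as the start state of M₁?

No

First remove the unreachable states {D,O}; 13 states remain.
Start with accepting vs non-accepting: {C,E,I,K,L,M} | {A,B,F,G,H,J,N}.
Refine {C,E,I,K,L,M} on symbol q: members go to different blocks, giving {C,E,K,L} and {I,M}.
Refine {A,B,F,G,H,J,N} on symbol p: members go to different blocks, giving {A,B,G,H} and {F,J,N}.
Refine {A,B,G,H} on symbol p: members go to different blocks, giving {A,B} and {G,H}.
Split {A,B} by δ(·,q) → {A} and {B}.
Split {I,M} by δ(·,p) → {I} and {M}.
Refine {F,J,N} on symbol q: members go to different blocks, giving {F,N} and {J}.
No further refinement is possible. Final partition (8 blocks): {C,E,K,L} | {A} | {I} | {F,N} | {G,H} | {B} | {M} | {J}.
F and L end up in different blocks, so they are distinguishable. For instance, the string 'ε' is accepted from only L.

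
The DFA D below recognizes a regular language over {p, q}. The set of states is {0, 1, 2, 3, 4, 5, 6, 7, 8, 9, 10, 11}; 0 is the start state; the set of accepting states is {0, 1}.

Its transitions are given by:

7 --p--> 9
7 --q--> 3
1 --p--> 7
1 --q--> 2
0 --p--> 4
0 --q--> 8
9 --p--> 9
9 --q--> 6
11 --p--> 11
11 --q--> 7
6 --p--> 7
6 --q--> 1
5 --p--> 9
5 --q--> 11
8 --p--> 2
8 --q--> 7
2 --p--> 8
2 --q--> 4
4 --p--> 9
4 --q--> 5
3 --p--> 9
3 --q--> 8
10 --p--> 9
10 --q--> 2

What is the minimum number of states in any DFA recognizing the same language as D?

6

First remove the unreachable states {10}; 11 states remain.
P0 = {0,1} | {2,3,4,5,6,7,8,9,11}.
On input q, block {2,3,4,5,6,7,8,9,11} splits into {2,3,4,5,7,8,9,11} and {6}.
Refine {2,3,4,5,7,8,9,11} on symbol q: members go to different blocks, giving {2,3,4,5,7,8,11} and {9}.
On input p, block {2,3,4,5,7,8,11} splits into {3,4,5,7} and {2,8,11}.
Refine {3,4,5,7} on symbol q: members go to different blocks, giving {3,5} and {4,7}.
Stable partition: {0,1} | {3,5} | {6} | {9} | {2,8,11} | {4,7} — 6 equivalence classes.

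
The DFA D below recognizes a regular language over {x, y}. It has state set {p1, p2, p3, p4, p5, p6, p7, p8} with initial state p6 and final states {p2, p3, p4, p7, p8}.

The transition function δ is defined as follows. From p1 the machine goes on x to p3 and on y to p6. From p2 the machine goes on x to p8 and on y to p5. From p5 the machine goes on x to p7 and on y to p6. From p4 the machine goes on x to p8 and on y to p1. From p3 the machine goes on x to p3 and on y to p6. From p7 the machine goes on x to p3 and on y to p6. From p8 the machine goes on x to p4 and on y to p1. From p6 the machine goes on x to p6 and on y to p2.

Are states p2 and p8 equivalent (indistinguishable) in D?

Yes

All states are reachable from the start state.
Initial partition by acceptance: {p2,p3,p4,p7,p8} | {p1,p5,p6}.
On input x, block {p1,p5,p6} splits into {p1,p5} and {p6}.
On input y, block {p2,p3,p4,p7,p8} splits into {p2,p4,p8} and {p3,p7}.
The partition is now stable with 4 blocks: {p2,p4,p8} | {p1,p5} | {p6} | {p3,p7}.
p2 and p8 lie in the same block of the stable partition, so they are equivalent — no string distinguishes them.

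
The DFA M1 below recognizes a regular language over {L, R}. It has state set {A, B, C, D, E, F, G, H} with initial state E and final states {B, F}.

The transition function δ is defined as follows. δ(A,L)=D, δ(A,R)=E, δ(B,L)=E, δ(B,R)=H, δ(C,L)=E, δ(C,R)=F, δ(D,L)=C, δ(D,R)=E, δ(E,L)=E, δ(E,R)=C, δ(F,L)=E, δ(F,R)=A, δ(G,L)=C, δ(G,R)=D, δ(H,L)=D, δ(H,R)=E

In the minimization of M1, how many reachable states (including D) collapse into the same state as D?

1

Reachable states from the start: {A,C,D,E,F}. Unreachable: {B,G,H} — drop them.
Start with accepting vs non-accepting: {F} | {A,C,D,E}.
Split {A,C,D,E} by δ(·,R) → {A,D,E} and {C}.
On input L, block {A,D,E} splits into {A,E} and {D}.
Refine {A,E} on symbol L: members go to different blocks, giving {A} and {E}.
The partition is now stable with 5 blocks: {F} | {A} | {C} | {D} | {E}.
State D belongs to the block {D}, which has 1 states.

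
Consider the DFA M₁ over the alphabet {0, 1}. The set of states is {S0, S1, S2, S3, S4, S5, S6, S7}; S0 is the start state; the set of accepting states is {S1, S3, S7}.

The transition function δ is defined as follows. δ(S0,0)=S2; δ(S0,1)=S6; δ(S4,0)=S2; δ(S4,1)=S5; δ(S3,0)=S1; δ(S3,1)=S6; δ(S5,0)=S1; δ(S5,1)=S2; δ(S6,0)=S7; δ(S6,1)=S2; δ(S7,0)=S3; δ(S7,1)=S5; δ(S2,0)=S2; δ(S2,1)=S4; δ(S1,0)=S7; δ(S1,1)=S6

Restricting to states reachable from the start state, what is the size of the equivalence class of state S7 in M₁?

3

Every state is reachable, so we keep all 8.
P0 = {S1,S3,S7} | {S0,S2,S4,S5,S6}.
On input 0, block {S0,S2,S4,S5,S6} splits into {S0,S2,S4} and {S5,S6}.
Refine {S0,S2,S4} on symbol 1: members go to different blocks, giving {S0,S4} and {S2}.
The partition is now stable with 4 blocks: {S1,S3,S7} | {S0,S4} | {S5,S6} | {S2}.
The equivalence class containing S7 is {S1,S3,S7}, of size 3.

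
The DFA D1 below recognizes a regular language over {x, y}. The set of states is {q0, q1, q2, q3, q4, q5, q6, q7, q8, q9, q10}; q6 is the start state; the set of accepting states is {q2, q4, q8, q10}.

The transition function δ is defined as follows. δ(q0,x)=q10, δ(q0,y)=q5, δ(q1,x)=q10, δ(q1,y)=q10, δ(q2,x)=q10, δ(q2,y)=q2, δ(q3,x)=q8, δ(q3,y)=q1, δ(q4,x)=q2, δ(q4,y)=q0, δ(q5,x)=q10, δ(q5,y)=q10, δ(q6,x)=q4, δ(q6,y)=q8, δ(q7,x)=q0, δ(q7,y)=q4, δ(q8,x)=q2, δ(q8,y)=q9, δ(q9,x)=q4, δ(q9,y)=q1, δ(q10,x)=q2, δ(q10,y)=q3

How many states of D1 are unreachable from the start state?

BFS from q6 reaches {q0, q1, q2, q3, q4, q5, q6, q8, q9, q10}; the 1 state(s) q7 are never visited.

1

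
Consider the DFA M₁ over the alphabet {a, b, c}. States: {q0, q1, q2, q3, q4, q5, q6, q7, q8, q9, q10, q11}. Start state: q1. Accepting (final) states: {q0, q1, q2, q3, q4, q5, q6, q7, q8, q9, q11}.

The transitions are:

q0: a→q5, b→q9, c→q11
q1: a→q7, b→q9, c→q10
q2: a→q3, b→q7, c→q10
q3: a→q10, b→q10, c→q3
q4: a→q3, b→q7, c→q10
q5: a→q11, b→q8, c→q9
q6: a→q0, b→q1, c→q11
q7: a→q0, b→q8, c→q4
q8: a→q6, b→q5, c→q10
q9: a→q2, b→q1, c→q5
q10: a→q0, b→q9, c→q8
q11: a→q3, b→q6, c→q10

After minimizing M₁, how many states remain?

7

All states are reachable from the start state.
P0 = {q0,q1,q2,q3,q4,q5,q6,q7,q8,q9,q11} | {q10}.
Refine {q0,q1,q2,q3,q4,q5,q6,q7,q8,q9,q11} on symbol a: members go to different blocks, giving {q0,q1,q2,q4,q5,q6,q7,q8,q9,q11} and {q3}.
On input a, block {q0,q1,q2,q4,q5,q6,q7,q8,q9,q11} splits into {q0,q1,q5,q6,q7,q8,q9} and {q2,q4,q11}.
Split {q0,q1,q5,q6,q7,q8,q9} by δ(·,a) → {q0,q1,q6,q7,q8} and {q5,q9}.
On input a, block {q0,q1,q6,q7,q8} splits into {q1,q6,q7,q8} and {q0}.
Refine {q1,q6,q7,q8} on symbol a: members go to different blocks, giving {q1,q8} and {q6,q7}.
The partition is now stable with 7 blocks: {q1,q8} | {q10} | {q3} | {q2,q4,q11} | {q5,q9} | {q0} | {q6,q7}.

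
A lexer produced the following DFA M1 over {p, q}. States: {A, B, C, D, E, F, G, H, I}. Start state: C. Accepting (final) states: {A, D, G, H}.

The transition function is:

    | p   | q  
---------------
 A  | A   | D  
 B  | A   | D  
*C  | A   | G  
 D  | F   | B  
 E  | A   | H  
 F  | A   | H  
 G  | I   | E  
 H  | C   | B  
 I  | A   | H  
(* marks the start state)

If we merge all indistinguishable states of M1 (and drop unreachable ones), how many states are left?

Every state is reachable, so we keep all 9.
Start with accepting vs non-accepting: {A,D,G,H} | {B,C,E,F,I}.
Split {A,D,G,H} by δ(·,p) → {D,G,H} and {A}.
No further refinement is possible. Final partition (3 blocks): {D,G,H} | {B,C,E,F,I} | {A}.

3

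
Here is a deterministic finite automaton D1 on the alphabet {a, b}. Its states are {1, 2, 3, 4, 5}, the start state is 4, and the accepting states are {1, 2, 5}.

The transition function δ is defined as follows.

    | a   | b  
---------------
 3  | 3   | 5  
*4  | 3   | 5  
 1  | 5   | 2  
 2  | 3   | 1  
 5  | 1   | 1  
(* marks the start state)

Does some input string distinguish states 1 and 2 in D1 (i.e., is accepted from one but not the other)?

Yes

Every state is reachable, so we keep all 5.
Start with accepting vs non-accepting: {1,2,5} | {3,4}.
Split {1,2,5} by δ(·,a) → {1,5} and {2}.
Refine {1,5} on symbol b: members go to different blocks, giving {1} and {5}.
Stable partition: {1} | {3,4} | {2} | {5} — 4 equivalence classes.
1 and 2 end up in different blocks, so they are distinguishable. For instance, the string 'a' is accepted from only 1.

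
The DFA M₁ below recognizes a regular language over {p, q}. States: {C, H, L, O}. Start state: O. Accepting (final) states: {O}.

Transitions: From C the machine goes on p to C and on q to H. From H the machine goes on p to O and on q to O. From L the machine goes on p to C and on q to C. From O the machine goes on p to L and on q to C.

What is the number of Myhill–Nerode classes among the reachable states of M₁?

4

Every state is reachable, so we keep all 4.
Start with accepting vs non-accepting: {O} | {C,H,L}.
On input p, block {C,H,L} splits into {C,L} and {H}.
On input q, block {C,L} splits into {L} and {C}.
Stable partition: {O} | {L} | {H} | {C} — 4 equivalence classes.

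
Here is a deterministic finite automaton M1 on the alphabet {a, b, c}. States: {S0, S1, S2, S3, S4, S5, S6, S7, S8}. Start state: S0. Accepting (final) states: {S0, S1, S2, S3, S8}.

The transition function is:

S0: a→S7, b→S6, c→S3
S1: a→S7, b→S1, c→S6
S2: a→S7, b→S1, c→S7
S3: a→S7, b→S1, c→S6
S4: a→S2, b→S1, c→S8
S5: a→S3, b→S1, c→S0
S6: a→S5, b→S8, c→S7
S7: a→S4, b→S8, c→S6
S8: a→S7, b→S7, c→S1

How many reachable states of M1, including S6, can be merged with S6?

2

Start with accepting vs non-accepting: {S0,S1,S2,S3,S8} | {S4,S5,S6,S7}.
On input b, block {S0,S1,S2,S3,S8} splits into {S1,S2,S3} and {S0,S8}.
On input a, block {S4,S5,S6,S7} splits into {S4,S5} and {S6,S7}.
The partition is now stable with 4 blocks: {S1,S2,S3} | {S4,S5} | {S0,S8} | {S6,S7}.
State S6 belongs to the block {S6,S7}, which has 2 states.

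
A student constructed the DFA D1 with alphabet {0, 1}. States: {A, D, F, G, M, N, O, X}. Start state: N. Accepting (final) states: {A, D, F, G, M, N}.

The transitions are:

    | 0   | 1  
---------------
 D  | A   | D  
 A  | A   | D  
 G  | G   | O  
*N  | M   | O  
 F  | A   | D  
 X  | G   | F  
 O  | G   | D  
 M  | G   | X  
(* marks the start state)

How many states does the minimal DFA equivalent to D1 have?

All states are reachable from the start state.
Start with accepting vs non-accepting: {A,D,F,G,M,N} | {O,X}.
Split {A,D,F,G,M,N} by δ(·,1) → {G,M,N} and {A,D,F}.
No further refinement is possible. Final partition (3 blocks): {G,M,N} | {O,X} | {A,D,F}.

3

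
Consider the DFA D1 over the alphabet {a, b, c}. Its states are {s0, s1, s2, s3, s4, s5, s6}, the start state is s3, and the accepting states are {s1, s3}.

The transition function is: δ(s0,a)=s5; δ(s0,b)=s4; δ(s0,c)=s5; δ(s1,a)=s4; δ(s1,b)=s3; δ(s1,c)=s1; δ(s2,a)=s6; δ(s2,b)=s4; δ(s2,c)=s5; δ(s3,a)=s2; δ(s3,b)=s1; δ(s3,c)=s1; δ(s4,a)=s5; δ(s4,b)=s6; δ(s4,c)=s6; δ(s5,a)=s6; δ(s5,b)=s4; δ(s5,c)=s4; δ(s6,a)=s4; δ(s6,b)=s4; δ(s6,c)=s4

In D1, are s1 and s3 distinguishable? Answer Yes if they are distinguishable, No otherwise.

No

States {s0} cannot be reached from the start state, so discard them.
Initial partition by acceptance: {s1,s3} | {s2,s4,s5,s6}.
Stable partition: {s1,s3} | {s2,s4,s5,s6} — 2 equivalence classes.
s1 and s3 lie in the same block of the stable partition, so they are equivalent — no string distinguishes them.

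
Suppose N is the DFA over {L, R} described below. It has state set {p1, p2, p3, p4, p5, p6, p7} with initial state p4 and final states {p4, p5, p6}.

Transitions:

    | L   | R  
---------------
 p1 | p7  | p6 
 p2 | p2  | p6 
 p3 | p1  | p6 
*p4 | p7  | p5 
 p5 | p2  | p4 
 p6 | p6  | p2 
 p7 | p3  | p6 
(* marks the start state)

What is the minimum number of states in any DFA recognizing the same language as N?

3

All states are reachable from the start state.
Initial partition by acceptance: {p4,p5,p6} | {p1,p2,p3,p7}.
Refine {p4,p5,p6} on symbol L: members go to different blocks, giving {p4,p5} and {p6}.
Stable partition: {p4,p5} | {p1,p2,p3,p7} | {p6} — 3 equivalence classes.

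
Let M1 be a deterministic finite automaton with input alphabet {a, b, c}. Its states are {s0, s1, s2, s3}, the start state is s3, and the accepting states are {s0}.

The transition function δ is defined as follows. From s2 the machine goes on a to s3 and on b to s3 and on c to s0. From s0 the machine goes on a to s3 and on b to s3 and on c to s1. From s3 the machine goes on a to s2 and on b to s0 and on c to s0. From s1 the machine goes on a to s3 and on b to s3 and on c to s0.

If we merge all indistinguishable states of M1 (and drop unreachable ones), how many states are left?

3

All states are reachable from the start state.
Start with accepting vs non-accepting: {s0} | {s1,s2,s3}.
On input b, block {s1,s2,s3} splits into {s1,s2} and {s3}.
Stable partition: {s0} | {s1,s2} | {s3} — 3 equivalence classes.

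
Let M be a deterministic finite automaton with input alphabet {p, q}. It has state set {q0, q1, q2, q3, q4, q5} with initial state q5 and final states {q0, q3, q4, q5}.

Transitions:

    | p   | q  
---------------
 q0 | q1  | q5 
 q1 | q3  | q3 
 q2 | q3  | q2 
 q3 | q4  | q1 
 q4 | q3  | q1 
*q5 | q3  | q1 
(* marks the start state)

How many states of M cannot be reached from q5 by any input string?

BFS from q5 reaches {q1, q3, q4, q5}; the 2 state(s) q0, q2 are never visited.

2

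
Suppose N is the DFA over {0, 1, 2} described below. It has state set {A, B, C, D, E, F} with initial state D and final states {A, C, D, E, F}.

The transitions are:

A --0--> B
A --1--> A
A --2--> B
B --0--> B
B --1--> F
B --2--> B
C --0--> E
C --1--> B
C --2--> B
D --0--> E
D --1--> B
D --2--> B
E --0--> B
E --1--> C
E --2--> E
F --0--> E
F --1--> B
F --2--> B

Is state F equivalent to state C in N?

Yes

Reachable states from the start: {B,C,D,E,F}. Unreachable: {A} — drop them.
P0 = {C,D,E,F} | {B}.
Split {C,D,E,F} by δ(·,0) → {C,D,F} and {E}.
No further refinement is possible. Final partition (3 blocks): {C,D,F} | {B} | {E}.
F and C lie in the same block of the stable partition, so they are equivalent — no string distinguishes them.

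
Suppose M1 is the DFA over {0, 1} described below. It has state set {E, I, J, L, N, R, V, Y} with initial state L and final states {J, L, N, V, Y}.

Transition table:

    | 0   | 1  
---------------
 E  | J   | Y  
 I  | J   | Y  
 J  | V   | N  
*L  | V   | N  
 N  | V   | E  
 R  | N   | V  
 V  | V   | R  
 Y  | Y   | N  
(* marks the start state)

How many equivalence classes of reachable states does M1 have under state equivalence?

6

First remove the unreachable states {I}; 7 states remain.
Start with accepting vs non-accepting: {J,L,N,V,Y} | {E,R}.
On input 1, block {J,L,N,V,Y} splits into {J,L,Y} and {N,V}.
Split {J,L,Y} by δ(·,0) → {J,L} and {Y}.
Split {E,R} by δ(·,0) → {R} and {E}.
Split {N,V} by δ(·,1) → {V} and {N}.
The partition is now stable with 6 blocks: {J,L} | {R} | {V} | {Y} | {E} | {N}.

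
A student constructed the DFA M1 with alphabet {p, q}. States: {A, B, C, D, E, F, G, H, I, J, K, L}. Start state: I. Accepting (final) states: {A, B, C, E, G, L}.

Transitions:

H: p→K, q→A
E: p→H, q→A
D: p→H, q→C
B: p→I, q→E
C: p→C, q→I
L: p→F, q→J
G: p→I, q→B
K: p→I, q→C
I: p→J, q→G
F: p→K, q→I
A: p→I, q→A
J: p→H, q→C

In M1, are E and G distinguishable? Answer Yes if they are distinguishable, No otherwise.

No

States {D,F,L} cannot be reached from the start state, so discard them.
P0 = {A,B,C,E,G} | {H,I,J,K}.
Split {A,B,C,E,G} by δ(·,p) → {A,B,E,G} and {C}.
Split {H,I,J,K} by δ(·,q) → {H,I} and {J,K}.
No further refinement is possible. Final partition (4 blocks): {A,B,E,G} | {H,I} | {C} | {J,K}.
E and G lie in the same block of the stable partition, so they are equivalent — no string distinguishes them.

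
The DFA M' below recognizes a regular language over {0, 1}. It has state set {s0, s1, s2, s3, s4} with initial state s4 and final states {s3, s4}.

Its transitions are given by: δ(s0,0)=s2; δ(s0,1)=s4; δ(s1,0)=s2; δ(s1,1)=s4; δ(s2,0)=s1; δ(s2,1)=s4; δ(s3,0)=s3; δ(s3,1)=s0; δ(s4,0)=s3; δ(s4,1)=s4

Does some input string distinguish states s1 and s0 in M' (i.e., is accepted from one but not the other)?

All states are reachable from the start state.
Initial partition by acceptance: {s3,s4} | {s0,s1,s2}.
On input 1, block {s3,s4} splits into {s3} and {s4}.
No further refinement is possible. Final partition (3 blocks): {s3} | {s0,s1,s2} | {s4}.
s1 and s0 lie in the same block of the stable partition, so they are equivalent — no string distinguishes them.

No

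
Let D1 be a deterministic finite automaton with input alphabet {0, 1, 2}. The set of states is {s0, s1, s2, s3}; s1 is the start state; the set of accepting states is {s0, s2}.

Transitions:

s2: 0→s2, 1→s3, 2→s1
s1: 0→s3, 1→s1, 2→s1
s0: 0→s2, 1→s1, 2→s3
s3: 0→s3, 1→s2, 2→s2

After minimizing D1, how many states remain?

Reachable states from the start: {s1,s2,s3}. Unreachable: {s0} — drop them.
Start with accepting vs non-accepting: {s2} | {s1,s3}.
Split {s1,s3} by δ(·,1) → {s1} and {s3}.
Stable partition: {s2} | {s1} | {s3} — 3 equivalence classes.

3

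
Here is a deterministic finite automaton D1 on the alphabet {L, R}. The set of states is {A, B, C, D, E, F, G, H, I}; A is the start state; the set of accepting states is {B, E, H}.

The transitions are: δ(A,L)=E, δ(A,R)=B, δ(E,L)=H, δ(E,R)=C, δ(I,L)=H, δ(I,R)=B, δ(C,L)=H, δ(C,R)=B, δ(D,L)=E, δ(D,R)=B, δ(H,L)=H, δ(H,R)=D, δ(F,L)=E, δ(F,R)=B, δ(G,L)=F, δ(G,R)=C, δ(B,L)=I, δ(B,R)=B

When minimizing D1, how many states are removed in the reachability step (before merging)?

BFS from A reaches {A, B, C, D, E, H, I}; the 2 state(s) F, G are never visited.

2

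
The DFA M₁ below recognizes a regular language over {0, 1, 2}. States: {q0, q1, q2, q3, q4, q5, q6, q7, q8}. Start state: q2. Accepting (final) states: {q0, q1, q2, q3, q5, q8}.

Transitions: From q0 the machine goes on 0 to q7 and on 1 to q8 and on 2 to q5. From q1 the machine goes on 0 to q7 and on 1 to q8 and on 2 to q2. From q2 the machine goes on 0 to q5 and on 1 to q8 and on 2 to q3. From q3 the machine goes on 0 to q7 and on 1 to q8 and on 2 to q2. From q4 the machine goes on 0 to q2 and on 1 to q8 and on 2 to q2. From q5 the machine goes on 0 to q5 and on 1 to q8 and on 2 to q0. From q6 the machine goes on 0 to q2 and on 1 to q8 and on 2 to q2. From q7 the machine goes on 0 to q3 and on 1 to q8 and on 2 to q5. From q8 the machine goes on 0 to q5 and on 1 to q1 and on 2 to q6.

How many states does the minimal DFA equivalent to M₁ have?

5

First remove the unreachable states {q4}; 8 states remain.
Initial partition by acceptance: {q0,q1,q2,q3,q5,q8} | {q6,q7}.
Refine {q0,q1,q2,q3,q5,q8} on symbol 0: members go to different blocks, giving {q0,q1,q3} and {q2,q5,q8}.
Refine {q6,q7} on symbol 0: members go to different blocks, giving {q6} and {q7}.
On input 1, block {q2,q5,q8} splits into {q2,q5} and {q8}.
The partition is now stable with 5 blocks: {q0,q1,q3} | {q6} | {q2,q5} | {q7} | {q8}.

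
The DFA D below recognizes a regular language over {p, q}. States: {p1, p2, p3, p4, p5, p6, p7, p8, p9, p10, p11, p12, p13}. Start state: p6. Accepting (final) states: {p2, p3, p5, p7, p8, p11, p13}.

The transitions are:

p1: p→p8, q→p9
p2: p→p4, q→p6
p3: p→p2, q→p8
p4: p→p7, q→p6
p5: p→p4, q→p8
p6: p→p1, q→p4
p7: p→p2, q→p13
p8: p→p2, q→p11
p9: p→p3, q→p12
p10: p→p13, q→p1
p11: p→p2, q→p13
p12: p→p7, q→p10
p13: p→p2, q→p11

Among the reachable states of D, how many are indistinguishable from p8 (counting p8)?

5

First remove the unreachable states {p5}; 12 states remain.
P0 = {p2,p3,p7,p8,p11,p13} | {p1,p4,p6,p9,p10,p12}.
On input p, block {p2,p3,p7,p8,p11,p13} splits into {p3,p7,p8,p11,p13} and {p2}.
On input p, block {p1,p4,p6,p9,p10,p12} splits into {p1,p4,p9,p10,p12} and {p6}.
On input q, block {p1,p4,p9,p10,p12} splits into {p1,p9,p10,p12} and {p4}.
Stable partition: {p3,p7,p8,p11,p13} | {p1,p9,p10,p12} | {p2} | {p6} | {p4} — 5 equivalence classes.
The equivalence class containing p8 is {p3,p7,p8,p11,p13}, of size 5.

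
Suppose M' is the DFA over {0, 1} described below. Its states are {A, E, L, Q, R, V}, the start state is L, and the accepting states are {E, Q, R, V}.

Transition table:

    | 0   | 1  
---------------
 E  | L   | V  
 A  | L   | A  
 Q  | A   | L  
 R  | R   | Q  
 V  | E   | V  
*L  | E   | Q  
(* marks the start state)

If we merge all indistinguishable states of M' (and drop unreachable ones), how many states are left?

5

Reachable states from the start: {A,E,L,Q,V}. Unreachable: {R} — drop them.
Start with accepting vs non-accepting: {E,Q,V} | {A,L}.
Refine {E,Q,V} on symbol 0: members go to different blocks, giving {E,Q} and {V}.
On input 1, block {E,Q} splits into {E} and {Q}.
On input 0, block {A,L} splits into {L} and {A}.
The partition is now stable with 5 blocks: {E} | {L} | {V} | {Q} | {A}.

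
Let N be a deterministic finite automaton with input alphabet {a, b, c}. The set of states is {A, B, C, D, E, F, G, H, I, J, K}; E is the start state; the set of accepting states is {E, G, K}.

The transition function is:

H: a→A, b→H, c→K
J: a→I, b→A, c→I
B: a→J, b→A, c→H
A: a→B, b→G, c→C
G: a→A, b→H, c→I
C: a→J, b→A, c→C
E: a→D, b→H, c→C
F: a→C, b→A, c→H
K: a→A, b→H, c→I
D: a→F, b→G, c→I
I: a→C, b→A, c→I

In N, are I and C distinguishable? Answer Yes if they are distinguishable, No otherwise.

No

Initial partition by acceptance: {E,G,K} | {A,B,C,D,F,H,I,J}.
On input b, block {A,B,C,D,F,H,I,J} splits into {B,C,F,H,I,J} and {A,D}.
Refine {B,C,F,H,I,J} on symbol a: members go to different blocks, giving {B,C,F,I,J} and {H}.
Split {B,C,F,I,J} by δ(·,c) → {C,I,J} and {B,F}.
The partition is now stable with 5 blocks: {E,G,K} | {C,I,J} | {A,D} | {H} | {B,F}.
I and C lie in the same block of the stable partition, so they are equivalent — no string distinguishes them.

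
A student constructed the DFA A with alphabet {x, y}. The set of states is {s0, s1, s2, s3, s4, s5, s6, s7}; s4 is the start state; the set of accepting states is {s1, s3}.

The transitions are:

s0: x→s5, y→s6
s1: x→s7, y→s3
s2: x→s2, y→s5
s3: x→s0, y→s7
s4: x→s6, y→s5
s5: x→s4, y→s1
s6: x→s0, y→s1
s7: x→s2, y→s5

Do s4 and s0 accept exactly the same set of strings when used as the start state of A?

All states are reachable from the start state.
P0 = {s1,s3} | {s0,s2,s4,s5,s6,s7}.
On input y, block {s1,s3} splits into {s1} and {s3}.
Refine {s0,s2,s4,s5,s6,s7} on symbol y: members go to different blocks, giving {s0,s2,s4,s7} and {s5,s6}.
On input x, block {s0,s2,s4,s7} splits into {s0,s4} and {s2,s7}.
No further refinement is possible. Final partition (5 blocks): {s1} | {s0,s4} | {s3} | {s5,s6} | {s2,s7}.
s4 and s0 lie in the same block of the stable partition, so they are equivalent — no string distinguishes them.

Yes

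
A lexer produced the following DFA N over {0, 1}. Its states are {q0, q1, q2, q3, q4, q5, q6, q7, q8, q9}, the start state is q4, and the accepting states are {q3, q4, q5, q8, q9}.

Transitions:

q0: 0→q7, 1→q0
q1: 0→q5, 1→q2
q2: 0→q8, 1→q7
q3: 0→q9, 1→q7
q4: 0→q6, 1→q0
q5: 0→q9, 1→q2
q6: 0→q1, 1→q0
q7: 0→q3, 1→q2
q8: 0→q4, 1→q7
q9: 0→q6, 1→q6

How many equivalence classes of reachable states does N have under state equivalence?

4

Start with accepting vs non-accepting: {q3,q4,q5,q8,q9} | {q0,q1,q2,q6,q7}.
Refine {q3,q4,q5,q8,q9} on symbol 0: members go to different blocks, giving {q3,q5,q8} and {q4,q9}.
Split {q0,q1,q2,q6,q7} by δ(·,0) → {q1,q2,q7} and {q0,q6}.
The partition is now stable with 4 blocks: {q3,q5,q8} | {q1,q2,q7} | {q4,q9} | {q0,q6}.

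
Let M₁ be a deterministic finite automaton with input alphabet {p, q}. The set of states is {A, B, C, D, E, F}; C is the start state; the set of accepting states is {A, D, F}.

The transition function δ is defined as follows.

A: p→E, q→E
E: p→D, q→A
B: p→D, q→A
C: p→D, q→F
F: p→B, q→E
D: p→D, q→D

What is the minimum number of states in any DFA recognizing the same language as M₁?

3

Initial partition by acceptance: {A,D,F} | {B,C,E}.
Refine {A,D,F} on symbol p: members go to different blocks, giving {A,F} and {D}.
No further refinement is possible. Final partition (3 blocks): {A,F} | {B,C,E} | {D}.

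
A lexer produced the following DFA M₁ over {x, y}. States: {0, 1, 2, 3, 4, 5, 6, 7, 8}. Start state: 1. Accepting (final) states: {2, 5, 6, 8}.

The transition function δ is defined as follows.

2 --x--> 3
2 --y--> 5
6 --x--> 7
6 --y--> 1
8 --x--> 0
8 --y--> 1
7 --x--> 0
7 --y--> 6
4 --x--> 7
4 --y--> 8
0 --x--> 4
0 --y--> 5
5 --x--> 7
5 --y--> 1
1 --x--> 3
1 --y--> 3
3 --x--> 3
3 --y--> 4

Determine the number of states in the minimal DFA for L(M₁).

Reachable states from the start: {0,1,3,4,5,6,7,8}. Unreachable: {2} — drop them.
Start with accepting vs non-accepting: {5,6,8} | {0,1,3,4,7}.
Split {0,1,3,4,7} by δ(·,y) → {0,4,7} and {1,3}.
On input y, block {1,3} splits into {1} and {3}.
Stable partition: {5,6,8} | {0,4,7} | {1} | {3} — 4 equivalence classes.

4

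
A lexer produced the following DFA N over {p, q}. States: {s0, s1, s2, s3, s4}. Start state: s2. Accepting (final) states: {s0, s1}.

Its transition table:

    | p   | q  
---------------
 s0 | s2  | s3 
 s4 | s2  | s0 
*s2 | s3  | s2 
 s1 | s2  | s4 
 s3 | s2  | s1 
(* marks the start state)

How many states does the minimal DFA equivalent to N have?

Every state is reachable, so we keep all 5.
P0 = {s0,s1} | {s2,s3,s4}.
Refine {s2,s3,s4} on symbol q: members go to different blocks, giving {s3,s4} and {s2}.
Stable partition: {s0,s1} | {s3,s4} | {s2} — 3 equivalence classes.

3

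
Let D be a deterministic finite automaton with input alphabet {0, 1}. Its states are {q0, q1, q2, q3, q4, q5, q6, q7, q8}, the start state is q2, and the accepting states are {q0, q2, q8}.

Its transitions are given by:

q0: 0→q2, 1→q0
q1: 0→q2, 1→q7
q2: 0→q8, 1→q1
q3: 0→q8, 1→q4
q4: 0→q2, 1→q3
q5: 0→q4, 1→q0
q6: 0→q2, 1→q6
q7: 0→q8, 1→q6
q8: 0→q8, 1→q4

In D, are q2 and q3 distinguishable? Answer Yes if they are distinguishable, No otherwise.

Yes

First remove the unreachable states {q0,q5}; 7 states remain.
P0 = {q2,q8} | {q1,q3,q4,q6,q7}.
The partition is now stable with 2 blocks: {q2,q8} | {q1,q3,q4,q6,q7}.
q2 and q3 end up in different blocks, so they are distinguishable. For instance, the string 'ε' is accepted from only q2.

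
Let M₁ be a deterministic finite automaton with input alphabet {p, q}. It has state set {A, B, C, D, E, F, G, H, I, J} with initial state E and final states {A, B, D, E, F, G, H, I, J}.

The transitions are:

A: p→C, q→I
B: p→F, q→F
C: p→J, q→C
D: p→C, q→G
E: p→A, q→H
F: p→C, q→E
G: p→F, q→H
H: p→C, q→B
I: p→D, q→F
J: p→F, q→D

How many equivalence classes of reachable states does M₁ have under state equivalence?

Every state is reachable, so we keep all 10.
P0 = {A,B,D,E,F,G,H,I,J} | {C}.
On input p, block {A,B,D,E,F,G,H,I,J} splits into {B,E,G,I,J} and {A,D,F,H}.
Stable partition: {B,E,G,I,J} | {C} | {A,D,F,H} — 3 equivalence classes.

3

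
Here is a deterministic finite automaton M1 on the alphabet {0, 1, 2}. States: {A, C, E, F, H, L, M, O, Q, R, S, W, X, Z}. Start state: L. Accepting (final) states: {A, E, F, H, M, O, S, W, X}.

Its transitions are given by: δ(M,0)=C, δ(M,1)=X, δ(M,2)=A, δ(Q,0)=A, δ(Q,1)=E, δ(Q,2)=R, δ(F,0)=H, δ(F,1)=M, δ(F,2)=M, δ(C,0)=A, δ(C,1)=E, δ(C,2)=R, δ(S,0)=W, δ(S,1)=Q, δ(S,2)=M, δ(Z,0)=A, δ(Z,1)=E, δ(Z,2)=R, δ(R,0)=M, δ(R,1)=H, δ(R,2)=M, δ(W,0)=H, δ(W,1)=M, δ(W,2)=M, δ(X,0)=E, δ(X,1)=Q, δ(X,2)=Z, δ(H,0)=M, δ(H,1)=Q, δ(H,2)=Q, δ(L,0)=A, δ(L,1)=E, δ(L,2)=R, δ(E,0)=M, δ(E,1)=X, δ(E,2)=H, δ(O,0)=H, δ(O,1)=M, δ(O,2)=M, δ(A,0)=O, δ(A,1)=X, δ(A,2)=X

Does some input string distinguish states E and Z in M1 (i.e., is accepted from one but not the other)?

States {F,S,W} cannot be reached from the start state, so discard them.
P0 = {A,E,H,M,O,X} | {C,L,Q,R,Z}.
On input 0, block {A,E,H,M,O,X} splits into {A,E,H,O,X} and {M}.
On input 0, block {A,E,H,O,X} splits into {A,O,X} and {E,H}.
Split {A,O,X} by δ(·,0) → {O,X} and {A}.
Split {O,X} by δ(·,1) → {O} and {X}.
Split {C,L,Q,R,Z} by δ(·,0) → {C,L,Q,Z} and {R}.
On input 1, block {E,H} splits into {H} and {E}.
The partition is now stable with 8 blocks: {O} | {C,L,Q,Z} | {M} | {H} | {A} | {X} | {R} | {E}.
E and Z end up in different blocks, so they are distinguishable. For instance, the string 'ε' is accepted from only E.

Yes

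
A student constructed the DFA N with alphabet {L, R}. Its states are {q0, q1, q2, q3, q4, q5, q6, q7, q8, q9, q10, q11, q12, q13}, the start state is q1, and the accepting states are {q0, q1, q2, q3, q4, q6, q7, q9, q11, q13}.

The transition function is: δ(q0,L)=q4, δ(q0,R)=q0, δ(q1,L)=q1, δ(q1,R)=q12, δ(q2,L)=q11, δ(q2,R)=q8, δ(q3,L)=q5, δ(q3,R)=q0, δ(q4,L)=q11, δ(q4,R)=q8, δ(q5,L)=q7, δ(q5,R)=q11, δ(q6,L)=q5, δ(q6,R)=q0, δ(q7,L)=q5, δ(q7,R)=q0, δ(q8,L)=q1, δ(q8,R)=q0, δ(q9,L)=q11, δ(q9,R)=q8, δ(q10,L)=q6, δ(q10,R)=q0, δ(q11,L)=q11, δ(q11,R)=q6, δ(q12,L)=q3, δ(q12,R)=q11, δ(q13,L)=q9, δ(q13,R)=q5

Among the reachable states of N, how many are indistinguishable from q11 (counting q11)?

States {q2,q9,q10,q13} cannot be reached from the start state, so discard them.
Initial partition by acceptance: {q0,q1,q3,q4,q6,q7,q11} | {q5,q8,q12}.
Refine {q0,q1,q3,q4,q6,q7,q11} on symbol L: members go to different blocks, giving {q0,q1,q4,q11} and {q3,q6,q7}.
Refine {q0,q1,q4,q11} on symbol R: members go to different blocks, giving {q1,q4} and {q0} and {q11}.
On input L, block {q1,q4} splits into {q1} and {q4}.
Refine {q5,q8,q12} on symbol L: members go to different blocks, giving {q5,q12} and {q8}.
No further refinement is possible. Final partition (7 blocks): {q1} | {q5,q12} | {q3,q6,q7} | {q0} | {q11} | {q4} | {q8}.
State q11 belongs to the block {q11}, which has 1 states.

1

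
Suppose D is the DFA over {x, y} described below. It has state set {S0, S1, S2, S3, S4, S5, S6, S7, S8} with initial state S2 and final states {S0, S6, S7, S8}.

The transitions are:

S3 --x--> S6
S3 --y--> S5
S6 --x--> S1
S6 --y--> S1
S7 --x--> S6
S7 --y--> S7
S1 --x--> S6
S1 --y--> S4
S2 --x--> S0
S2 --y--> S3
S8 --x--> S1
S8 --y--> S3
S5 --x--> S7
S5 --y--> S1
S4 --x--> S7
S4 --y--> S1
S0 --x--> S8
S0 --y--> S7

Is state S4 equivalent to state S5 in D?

Start with accepting vs non-accepting: {S0,S6,S7,S8} | {S1,S2,S3,S4,S5}.
Split {S0,S6,S7,S8} by δ(·,x) → {S0,S7} and {S6,S8}.
Split {S1,S2,S3,S4,S5} by δ(·,x) → {S2,S4,S5} and {S1,S3}.
The partition is now stable with 4 blocks: {S0,S7} | {S2,S4,S5} | {S6,S8} | {S1,S3}.
S4 and S5 lie in the same block of the stable partition, so they are equivalent — no string distinguishes them.

Yes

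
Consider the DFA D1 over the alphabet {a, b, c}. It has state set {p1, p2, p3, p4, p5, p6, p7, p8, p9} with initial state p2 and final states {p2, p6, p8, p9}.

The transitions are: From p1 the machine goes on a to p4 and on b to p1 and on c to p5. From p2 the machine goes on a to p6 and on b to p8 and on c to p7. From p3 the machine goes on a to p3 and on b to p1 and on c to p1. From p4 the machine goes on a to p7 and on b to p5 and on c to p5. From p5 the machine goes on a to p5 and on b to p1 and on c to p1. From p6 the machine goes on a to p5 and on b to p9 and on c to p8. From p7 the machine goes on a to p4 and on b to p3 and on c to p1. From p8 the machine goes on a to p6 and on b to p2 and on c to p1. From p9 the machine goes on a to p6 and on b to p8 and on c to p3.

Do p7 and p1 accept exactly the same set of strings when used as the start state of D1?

Yes

All states are reachable from the start state.
Start with accepting vs non-accepting: {p2,p6,p8,p9} | {p1,p3,p4,p5,p7}.
Split {p2,p6,p8,p9} by δ(·,a) → {p2,p8,p9} and {p6}.
No further refinement is possible. Final partition (3 blocks): {p2,p8,p9} | {p1,p3,p4,p5,p7} | {p6}.
p7 and p1 lie in the same block of the stable partition, so they are equivalent — no string distinguishes them.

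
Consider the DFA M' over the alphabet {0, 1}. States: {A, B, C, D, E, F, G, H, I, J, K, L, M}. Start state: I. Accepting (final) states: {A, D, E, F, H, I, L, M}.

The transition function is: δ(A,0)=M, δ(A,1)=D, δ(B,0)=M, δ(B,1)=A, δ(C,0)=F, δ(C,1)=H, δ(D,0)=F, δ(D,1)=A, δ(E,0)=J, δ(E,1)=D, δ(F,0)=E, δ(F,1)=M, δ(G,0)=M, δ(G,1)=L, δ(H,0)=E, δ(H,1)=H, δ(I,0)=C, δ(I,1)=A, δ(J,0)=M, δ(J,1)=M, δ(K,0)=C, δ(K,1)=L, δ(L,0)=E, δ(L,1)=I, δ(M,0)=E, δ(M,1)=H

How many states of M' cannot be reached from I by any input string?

4

No path from I leads to B, G, K, L; the other 9 states are all reachable.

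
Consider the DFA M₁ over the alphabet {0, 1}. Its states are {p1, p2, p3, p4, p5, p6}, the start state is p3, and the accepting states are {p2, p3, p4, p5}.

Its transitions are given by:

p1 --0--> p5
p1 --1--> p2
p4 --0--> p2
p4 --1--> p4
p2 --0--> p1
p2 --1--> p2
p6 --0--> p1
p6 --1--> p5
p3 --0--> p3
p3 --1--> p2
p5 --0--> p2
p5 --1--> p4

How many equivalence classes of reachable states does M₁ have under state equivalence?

States {p6} cannot be reached from the start state, so discard them.
Start with accepting vs non-accepting: {p2,p3,p4,p5} | {p1}.
Split {p2,p3,p4,p5} by δ(·,0) → {p3,p4,p5} and {p2}.
On input 0, block {p3,p4,p5} splits into {p4,p5} and {p3}.
The partition is now stable with 4 blocks: {p4,p5} | {p1} | {p2} | {p3}.

4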